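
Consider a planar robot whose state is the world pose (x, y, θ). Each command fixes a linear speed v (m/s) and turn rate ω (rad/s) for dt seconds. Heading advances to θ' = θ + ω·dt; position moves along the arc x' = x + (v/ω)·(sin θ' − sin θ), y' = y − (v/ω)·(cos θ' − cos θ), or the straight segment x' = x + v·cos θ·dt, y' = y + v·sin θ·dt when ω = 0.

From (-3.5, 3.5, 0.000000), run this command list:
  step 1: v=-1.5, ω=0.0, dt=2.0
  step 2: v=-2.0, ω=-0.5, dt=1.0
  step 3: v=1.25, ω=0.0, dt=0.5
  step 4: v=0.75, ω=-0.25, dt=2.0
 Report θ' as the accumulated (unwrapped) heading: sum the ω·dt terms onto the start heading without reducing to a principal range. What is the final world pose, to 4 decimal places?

(-6.7831, 2.6782, -1.0000)

step 1: θ'=0.0000 (straight) → pose (-6.5000, 3.5000, 0.0000)
step 2: θ'=-0.5000 (R=4.0000) → pose (-8.4177, 3.9897, -0.5000)
step 3: θ'=-0.5000 (straight) → pose (-7.8692, 3.6900, -0.5000)
step 4: θ'=-1.0000 (R=-3.0000) → pose (-6.7831, 2.6782, -1.0000)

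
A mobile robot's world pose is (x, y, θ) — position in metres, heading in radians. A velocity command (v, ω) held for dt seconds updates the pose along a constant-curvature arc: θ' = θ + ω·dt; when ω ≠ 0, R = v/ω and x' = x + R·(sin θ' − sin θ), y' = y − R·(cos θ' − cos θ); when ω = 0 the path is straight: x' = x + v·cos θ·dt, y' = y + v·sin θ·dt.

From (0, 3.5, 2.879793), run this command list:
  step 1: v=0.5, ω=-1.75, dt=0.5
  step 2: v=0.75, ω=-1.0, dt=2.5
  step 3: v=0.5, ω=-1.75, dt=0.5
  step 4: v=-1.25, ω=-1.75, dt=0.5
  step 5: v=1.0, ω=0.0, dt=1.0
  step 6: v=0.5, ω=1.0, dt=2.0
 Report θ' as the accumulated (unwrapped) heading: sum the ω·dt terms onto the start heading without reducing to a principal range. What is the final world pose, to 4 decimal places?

(0.7826, 3.4467, -0.2452)

step 1: θ'=2.0048 (R=-0.2857) → pose (-0.1853, 3.6558, 2.0048)
step 2: θ'=-0.4952 (R=-0.7500) → pose (0.8516, 4.6311, -0.4952)
step 3: θ'=-1.3702 (R=-0.2857) → pose (0.9958, 4.4366, -1.3702)
step 4: θ'=-2.2452 (R=0.7143) → pose (1.1379, 5.0250, -2.2452)
step 5: θ'=-2.2452 (straight) → pose (0.5134, 4.2439, -2.2452)
step 6: θ'=-0.2452 (R=0.5000) → pose (0.7826, 3.4467, -0.2452)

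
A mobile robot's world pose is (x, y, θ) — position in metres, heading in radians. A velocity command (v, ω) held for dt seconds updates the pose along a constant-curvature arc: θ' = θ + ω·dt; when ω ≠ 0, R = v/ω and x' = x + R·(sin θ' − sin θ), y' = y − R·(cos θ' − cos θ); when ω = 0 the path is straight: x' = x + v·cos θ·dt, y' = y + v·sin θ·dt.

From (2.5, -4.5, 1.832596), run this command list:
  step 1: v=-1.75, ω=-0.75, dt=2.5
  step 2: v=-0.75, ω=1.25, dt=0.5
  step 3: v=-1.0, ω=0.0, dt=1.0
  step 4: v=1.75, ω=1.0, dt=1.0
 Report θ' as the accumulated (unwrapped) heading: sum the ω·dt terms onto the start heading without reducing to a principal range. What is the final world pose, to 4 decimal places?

step 1: θ'=-0.0424 (R=2.3333) → pose (0.1473, -7.4351, -0.0424)
step 2: θ'=0.5826 (R=-0.6000) → pose (-0.2083, -7.5336, 0.5826)
step 3: θ'=0.5826 (straight) → pose (-1.0433, -8.0838, 0.5826)
step 4: θ'=1.5826 (R=1.7500) → pose (-0.2563, -6.6018, 1.5826)

(-0.2563, -6.6018, 1.5826)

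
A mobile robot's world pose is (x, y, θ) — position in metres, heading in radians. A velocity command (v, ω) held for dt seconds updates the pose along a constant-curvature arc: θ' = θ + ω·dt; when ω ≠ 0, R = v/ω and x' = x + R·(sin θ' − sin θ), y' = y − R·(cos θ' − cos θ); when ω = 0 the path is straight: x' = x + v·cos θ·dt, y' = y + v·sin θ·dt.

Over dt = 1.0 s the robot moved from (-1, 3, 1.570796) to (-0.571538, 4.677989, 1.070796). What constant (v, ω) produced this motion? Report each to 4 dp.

v = 1.7500, ω = -0.5000

Δθ = 1.070796 − 1.570796 = -0.500000
ω = Δθ/dt = -0.500000/1.0 = -0.5000
R = −Δy/(cos θ' − cos θ) = -3.5000
v = R·ω = -3.5000·-0.5000 = 1.7500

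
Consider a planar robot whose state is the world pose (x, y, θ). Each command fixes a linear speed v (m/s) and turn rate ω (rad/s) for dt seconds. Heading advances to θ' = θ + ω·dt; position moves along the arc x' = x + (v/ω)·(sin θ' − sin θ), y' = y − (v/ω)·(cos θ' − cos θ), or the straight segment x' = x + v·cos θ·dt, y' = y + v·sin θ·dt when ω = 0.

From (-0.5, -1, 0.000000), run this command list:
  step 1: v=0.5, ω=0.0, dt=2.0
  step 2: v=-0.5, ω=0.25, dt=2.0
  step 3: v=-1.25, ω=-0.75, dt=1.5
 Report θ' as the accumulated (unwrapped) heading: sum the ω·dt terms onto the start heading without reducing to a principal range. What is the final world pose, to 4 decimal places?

step 1: θ'=0.0000 (straight) → pose (0.5000, -1.0000, 0.0000)
step 2: θ'=0.5000 (R=-2.0000) → pose (-0.4589, -1.2448, 0.5000)
step 3: θ'=-0.6250 (R=1.6667) → pose (-2.2331, -1.1338, -0.6250)

(-2.2331, -1.1338, -0.6250)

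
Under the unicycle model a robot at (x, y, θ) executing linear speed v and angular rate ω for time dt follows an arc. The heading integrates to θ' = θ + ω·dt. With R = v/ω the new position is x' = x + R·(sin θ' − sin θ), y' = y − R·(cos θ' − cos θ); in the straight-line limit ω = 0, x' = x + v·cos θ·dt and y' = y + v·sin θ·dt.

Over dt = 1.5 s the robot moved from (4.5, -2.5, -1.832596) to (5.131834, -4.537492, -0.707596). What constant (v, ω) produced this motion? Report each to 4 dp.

v = 1.5000, ω = 0.7500

Δθ = -0.707596 − -1.832596 = 1.125000
ω = Δθ/dt = 1.125000/1.5 = 0.7500
R = −Δy/(cos θ' − cos θ) = 2.0000
v = R·ω = 2.0000·0.7500 = 1.5000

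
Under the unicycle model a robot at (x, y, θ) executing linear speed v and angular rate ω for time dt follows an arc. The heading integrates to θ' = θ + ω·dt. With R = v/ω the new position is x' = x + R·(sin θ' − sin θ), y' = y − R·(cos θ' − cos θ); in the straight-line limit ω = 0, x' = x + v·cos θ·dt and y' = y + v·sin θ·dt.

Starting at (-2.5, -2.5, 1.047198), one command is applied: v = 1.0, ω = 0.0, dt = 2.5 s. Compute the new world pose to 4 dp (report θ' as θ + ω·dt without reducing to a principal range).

θ' = 1.0472 + 0.0·2.5 = 1.0472
ω = 0 → straight: x' = -2.5 + 1.0·cos(1.0472)·2.5 = -1.2500
y' = -2.5 + 1.0·sin(1.0472)·2.5 = -0.3349

(-1.2500, -0.3349, 1.0472)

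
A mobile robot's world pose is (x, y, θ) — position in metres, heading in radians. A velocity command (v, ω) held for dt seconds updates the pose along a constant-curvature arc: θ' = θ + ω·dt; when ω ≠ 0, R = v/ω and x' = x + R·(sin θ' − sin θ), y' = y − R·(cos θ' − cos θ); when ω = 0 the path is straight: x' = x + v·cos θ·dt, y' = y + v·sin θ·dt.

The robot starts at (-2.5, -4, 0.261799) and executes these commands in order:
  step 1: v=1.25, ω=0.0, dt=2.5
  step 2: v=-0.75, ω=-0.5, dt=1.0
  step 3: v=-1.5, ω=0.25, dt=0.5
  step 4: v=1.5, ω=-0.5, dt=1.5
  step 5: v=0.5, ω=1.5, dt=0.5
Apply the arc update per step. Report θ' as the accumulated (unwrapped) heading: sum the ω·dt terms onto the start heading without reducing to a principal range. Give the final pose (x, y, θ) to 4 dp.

step 1: θ'=0.2618 (straight) → pose (0.5185, -3.1912, 0.2618)
step 2: θ'=-0.2382 (R=1.5000) → pose (-0.2236, -3.1999, -0.2382)
step 3: θ'=-0.1132 (R=-6.0000) → pose (-0.9616, -3.0689, -0.1132)
step 4: θ'=-0.8632 (R=-3.0000) → pose (0.9793, -4.0997, -0.8632)
step 5: θ'=-0.1132 (R=0.3333) → pose (1.1949, -4.2142, -0.1132)

(1.1949, -4.2142, -0.1132)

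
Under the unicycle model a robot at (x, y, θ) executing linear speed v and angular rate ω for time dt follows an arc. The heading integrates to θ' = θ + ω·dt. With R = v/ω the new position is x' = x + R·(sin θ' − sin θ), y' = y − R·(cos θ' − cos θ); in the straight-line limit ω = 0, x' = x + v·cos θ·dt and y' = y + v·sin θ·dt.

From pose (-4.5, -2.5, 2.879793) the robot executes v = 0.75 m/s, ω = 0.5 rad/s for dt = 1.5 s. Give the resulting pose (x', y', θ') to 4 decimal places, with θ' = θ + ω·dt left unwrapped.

(-5.5918, -2.6241, 3.6298)

θ' = 2.8798 + 0.5·1.5 = 3.6298
R = v/ω = 0.75/0.5 = 1.5000
x' = -4.5 + 1.5000·(sin 3.6298 − sin 2.8798) = -5.5918
y' = -2.5 − 1.5000·(cos 3.6298 − cos 2.8798) = -2.6241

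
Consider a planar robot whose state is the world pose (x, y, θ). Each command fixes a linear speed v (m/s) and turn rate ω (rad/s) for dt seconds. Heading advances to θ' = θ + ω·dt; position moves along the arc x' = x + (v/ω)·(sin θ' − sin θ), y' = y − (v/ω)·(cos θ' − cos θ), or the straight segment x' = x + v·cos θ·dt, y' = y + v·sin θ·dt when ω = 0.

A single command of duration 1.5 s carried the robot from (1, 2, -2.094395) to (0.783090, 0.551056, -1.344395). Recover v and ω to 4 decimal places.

Δθ = -1.344395 − -2.094395 = 0.750000
ω = Δθ/dt = 0.750000/1.5 = 0.5000
R = −Δy/(cos θ' − cos θ) = 2.0000
v = R·ω = 2.0000·0.5000 = 1.0000

v = 1.0000, ω = 0.5000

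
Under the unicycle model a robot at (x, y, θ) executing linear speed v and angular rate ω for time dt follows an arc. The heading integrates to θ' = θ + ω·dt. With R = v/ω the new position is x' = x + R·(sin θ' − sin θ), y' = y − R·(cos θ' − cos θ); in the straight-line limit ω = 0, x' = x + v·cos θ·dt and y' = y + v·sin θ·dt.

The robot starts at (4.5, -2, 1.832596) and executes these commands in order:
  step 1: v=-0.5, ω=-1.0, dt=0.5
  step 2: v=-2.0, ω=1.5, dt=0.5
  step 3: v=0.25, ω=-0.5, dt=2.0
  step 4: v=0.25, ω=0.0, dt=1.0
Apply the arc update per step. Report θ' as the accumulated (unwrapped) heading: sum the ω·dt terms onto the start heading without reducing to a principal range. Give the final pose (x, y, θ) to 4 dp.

(4.7477, -2.5148, 1.0826)

step 1: θ'=1.3326 (R=0.5000) → pose (4.5029, -2.2474, 1.3326)
step 2: θ'=2.0826 (R=-1.3333) → pose (4.6361, -3.2150, 2.0826)
step 3: θ'=1.0826 (R=-0.5000) → pose (4.6305, -2.7356, 1.0826)
step 4: θ'=1.0826 (straight) → pose (4.7477, -2.5148, 1.0826)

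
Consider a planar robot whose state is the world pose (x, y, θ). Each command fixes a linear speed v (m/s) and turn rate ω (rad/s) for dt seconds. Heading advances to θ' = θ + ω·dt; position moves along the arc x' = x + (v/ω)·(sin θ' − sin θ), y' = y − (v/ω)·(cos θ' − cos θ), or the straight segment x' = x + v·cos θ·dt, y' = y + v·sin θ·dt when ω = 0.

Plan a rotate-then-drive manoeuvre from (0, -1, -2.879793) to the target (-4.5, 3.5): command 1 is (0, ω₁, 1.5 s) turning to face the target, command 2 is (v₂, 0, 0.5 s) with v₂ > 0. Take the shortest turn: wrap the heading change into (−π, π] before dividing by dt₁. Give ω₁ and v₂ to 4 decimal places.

heading to target = atan2(3.5−-1, -4.5−0) = 2.3562
Δθ = wrap(2.3562 − -2.8798) = -1.0472; ω₁ = Δθ/dt₁ = -0.6981
distance = √((-4.5−0)² + (3.5−-1)²) = 6.3640; v₂ = distance/dt₂ = 12.7279

ω₁ = -0.6981, v₂ = 12.7279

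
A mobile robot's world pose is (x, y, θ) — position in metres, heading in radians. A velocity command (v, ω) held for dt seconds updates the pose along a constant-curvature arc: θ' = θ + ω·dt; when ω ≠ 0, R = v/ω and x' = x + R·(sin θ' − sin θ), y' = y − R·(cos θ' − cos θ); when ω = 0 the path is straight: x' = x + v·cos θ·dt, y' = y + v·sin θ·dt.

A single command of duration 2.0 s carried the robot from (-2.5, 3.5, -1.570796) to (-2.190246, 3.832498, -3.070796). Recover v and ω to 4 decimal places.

Δθ = -3.070796 − -1.570796 = -1.500000
ω = Δθ/dt = -1.500000/2.0 = -0.7500
R = −Δy/(cos θ' − cos θ) = 0.3333
v = R·ω = 0.3333·-0.7500 = -0.2500

v = -0.2500, ω = -0.7500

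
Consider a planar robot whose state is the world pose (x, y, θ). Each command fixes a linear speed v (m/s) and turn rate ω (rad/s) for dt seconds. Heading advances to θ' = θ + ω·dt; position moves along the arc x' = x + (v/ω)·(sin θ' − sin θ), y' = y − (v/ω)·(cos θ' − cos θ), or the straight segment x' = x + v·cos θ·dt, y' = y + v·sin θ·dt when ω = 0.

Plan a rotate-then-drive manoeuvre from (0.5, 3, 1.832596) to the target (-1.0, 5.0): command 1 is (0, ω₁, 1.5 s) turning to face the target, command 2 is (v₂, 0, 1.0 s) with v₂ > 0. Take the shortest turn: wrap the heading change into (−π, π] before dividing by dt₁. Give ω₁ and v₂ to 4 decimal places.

heading to target = atan2(5−3, -1−0.5) = 2.2143
Δθ = wrap(2.2143 − 1.8326) = 0.3817; ω₁ = Δθ/dt₁ = 0.2545
distance = √((-1−0.5)² + (5−3)²) = 2.5000; v₂ = distance/dt₂ = 2.5000

ω₁ = 0.2545, v₂ = 2.5000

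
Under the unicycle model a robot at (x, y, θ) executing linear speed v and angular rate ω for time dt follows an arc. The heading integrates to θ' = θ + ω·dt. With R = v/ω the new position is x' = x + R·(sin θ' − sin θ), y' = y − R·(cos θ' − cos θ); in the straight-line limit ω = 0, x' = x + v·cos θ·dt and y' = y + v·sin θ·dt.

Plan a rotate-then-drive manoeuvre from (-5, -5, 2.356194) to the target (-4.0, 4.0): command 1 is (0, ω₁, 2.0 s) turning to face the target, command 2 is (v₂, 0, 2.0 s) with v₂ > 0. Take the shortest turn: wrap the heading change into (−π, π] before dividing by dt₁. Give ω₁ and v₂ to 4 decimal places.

heading to target = atan2(4−-5, -4−-5) = 1.4601
Δθ = wrap(1.4601 − 2.3562) = -0.8961; ω₁ = Δθ/dt₁ = -0.4480
distance = √((-4−-5)² + (4−-5)²) = 9.0554; v₂ = distance/dt₂ = 4.5277

ω₁ = -0.4480, v₂ = 4.5277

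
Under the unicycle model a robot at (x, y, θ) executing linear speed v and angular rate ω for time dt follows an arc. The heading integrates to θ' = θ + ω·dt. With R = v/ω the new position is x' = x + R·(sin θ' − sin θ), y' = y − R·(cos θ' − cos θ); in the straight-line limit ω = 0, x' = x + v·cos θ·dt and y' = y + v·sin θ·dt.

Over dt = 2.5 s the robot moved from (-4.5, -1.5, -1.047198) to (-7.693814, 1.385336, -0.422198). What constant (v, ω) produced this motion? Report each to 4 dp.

v = -1.7500, ω = 0.2500

Δθ = -0.422198 − -1.047198 = 0.625000
ω = Δθ/dt = 0.625000/2.5 = 0.2500
R = Δx/(sin θ' − sin θ) = -7.0000
v = R·ω = -7.0000·0.2500 = -1.7500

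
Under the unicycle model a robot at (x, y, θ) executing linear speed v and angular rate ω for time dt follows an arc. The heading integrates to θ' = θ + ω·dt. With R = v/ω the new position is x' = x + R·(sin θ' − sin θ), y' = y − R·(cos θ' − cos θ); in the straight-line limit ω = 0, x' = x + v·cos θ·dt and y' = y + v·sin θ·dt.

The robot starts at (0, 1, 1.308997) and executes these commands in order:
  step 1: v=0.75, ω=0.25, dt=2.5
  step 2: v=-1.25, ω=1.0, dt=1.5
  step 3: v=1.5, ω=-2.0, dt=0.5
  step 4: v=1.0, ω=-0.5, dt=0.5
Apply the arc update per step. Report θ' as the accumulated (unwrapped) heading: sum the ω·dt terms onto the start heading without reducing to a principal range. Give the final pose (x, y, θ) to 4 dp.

(0.3960, 2.6065, 2.1840)

step 1: θ'=1.9340 (R=3.0000) → pose (-0.0935, 2.8423, 1.9340)
step 2: θ'=3.4340 (R=-1.2500) → pose (1.4353, 2.0894, 3.4340)
step 3: θ'=2.4340 (R=-0.7500) → pose (0.7316, 2.2376, 2.4340)
step 4: θ'=2.1840 (R=-2.0000) → pose (0.3960, 2.6065, 2.1840)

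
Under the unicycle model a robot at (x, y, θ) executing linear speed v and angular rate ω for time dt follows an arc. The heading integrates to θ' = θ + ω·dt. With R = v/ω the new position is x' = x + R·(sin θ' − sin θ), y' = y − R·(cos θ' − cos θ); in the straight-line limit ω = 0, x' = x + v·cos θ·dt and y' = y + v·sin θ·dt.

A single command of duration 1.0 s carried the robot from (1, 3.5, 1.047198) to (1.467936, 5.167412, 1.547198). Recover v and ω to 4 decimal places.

Δθ = 1.547198 − 1.047198 = 0.500000
ω = Δθ/dt = 0.500000/1.0 = 0.5000
R = −Δy/(cos θ' − cos θ) = 3.5000
v = R·ω = 3.5000·0.5000 = 1.7500

v = 1.7500, ω = 0.5000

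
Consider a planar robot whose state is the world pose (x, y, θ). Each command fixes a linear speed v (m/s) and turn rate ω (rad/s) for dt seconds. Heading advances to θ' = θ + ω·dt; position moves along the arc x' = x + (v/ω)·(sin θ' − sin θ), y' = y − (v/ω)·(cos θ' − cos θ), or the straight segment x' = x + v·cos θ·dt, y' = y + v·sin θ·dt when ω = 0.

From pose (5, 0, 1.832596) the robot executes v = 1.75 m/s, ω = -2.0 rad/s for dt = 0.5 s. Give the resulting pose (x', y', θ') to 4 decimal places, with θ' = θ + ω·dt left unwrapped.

(5.1980, 0.8153, 0.8326)

θ' = 1.8326 + -2.0·0.5 = 0.8326
R = v/ω = 1.75/-2.0 = -0.8750
x' = 5 + -0.8750·(sin 0.8326 − sin 1.8326) = 5.1980
y' = 0 − -0.8750·(cos 0.8326 − cos 1.8326) = 0.8153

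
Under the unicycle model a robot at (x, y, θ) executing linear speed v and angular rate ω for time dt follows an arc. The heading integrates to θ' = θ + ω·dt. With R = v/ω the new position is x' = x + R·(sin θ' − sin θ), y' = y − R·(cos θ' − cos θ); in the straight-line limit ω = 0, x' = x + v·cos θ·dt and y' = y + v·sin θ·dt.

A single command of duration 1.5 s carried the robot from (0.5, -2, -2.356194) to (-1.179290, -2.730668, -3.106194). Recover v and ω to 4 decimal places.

v = 1.2500, ω = -0.5000

Δθ = -3.106194 − -2.356194 = -0.750000
ω = Δθ/dt = -0.750000/1.5 = -0.5000
R = Δx/(sin θ' − sin θ) = -2.5000
v = R·ω = -2.5000·-0.5000 = 1.2500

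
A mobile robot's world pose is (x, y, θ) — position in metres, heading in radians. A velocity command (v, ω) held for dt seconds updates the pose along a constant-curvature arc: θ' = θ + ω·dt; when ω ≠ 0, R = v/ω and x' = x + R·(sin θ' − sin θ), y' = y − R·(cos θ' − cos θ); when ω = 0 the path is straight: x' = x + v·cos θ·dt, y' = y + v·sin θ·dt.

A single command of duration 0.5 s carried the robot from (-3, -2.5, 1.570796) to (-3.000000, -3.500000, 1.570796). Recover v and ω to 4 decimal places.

Δθ = 1.570796 − 1.570796 = 0.000000
ω = Δθ/dt = 0.000000/0.5 = 0.0000
ω = 0 → v = (Δx·cos θ + Δy·sin θ)/dt = -2.0000

v = -2.0000, ω = 0.0000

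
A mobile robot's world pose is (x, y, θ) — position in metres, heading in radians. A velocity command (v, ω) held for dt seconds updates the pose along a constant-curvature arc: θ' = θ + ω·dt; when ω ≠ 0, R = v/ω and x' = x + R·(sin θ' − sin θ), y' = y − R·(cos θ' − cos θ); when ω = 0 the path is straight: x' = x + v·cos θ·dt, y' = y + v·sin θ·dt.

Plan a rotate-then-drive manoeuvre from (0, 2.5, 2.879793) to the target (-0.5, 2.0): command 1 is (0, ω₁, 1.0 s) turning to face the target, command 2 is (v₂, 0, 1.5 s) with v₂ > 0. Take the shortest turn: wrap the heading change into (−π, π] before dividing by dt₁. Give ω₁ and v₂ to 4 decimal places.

ω₁ = 1.0472, v₂ = 0.4714

heading to target = atan2(2−2.5, -0.5−0) = -2.3562
Δθ = wrap(-2.3562 − 2.8798) = 1.0472; ω₁ = Δθ/dt₁ = 1.0472
distance = √((-0.5−0)² + (2−2.5)²) = 0.7071; v₂ = distance/dt₂ = 0.4714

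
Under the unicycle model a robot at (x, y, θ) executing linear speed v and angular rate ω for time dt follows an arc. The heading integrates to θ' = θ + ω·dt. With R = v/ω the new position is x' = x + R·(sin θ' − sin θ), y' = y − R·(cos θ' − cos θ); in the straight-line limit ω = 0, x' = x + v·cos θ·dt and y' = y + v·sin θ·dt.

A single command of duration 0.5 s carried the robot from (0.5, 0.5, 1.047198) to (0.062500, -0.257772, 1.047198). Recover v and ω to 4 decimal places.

v = -1.7500, ω = 0.0000

Δθ = 1.047198 − 1.047198 = 0.000000
ω = Δθ/dt = 0.000000/0.5 = 0.0000
ω = 0 → v = (Δx·cos θ + Δy·sin θ)/dt = -1.7500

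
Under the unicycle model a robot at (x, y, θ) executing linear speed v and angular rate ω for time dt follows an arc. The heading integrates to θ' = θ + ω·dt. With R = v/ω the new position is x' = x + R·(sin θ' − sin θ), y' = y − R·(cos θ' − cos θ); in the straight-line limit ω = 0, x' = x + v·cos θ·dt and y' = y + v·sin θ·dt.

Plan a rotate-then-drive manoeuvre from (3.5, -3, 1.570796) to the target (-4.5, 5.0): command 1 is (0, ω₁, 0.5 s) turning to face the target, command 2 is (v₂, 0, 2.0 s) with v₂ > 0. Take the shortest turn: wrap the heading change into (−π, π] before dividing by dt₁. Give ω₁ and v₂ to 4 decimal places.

ω₁ = 1.5708, v₂ = 5.6569

heading to target = atan2(5−-3, -4.5−3.5) = 2.3562
Δθ = wrap(2.3562 − 1.5708) = 0.7854; ω₁ = Δθ/dt₁ = 1.5708
distance = √((-4.5−3.5)² + (5−-3)²) = 11.3137; v₂ = distance/dt₂ = 5.6569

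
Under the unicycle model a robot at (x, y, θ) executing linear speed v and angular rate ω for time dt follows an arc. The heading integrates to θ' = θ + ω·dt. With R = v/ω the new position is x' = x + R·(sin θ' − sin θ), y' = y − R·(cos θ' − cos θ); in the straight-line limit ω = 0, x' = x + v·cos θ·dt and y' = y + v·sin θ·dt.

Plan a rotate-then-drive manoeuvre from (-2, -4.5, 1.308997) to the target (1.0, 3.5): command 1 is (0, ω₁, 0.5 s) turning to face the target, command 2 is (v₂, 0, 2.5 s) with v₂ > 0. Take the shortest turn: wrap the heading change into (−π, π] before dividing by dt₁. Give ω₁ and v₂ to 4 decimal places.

ω₁ = -0.1939, v₂ = 3.4176

heading to target = atan2(3.5−-4.5, 1−-2) = 1.2120
Δθ = wrap(1.2120 − 1.3090) = -0.0970; ω₁ = Δθ/dt₁ = -0.1939
distance = √((1−-2)² + (3.5−-4.5)²) = 8.5440; v₂ = distance/dt₂ = 3.4176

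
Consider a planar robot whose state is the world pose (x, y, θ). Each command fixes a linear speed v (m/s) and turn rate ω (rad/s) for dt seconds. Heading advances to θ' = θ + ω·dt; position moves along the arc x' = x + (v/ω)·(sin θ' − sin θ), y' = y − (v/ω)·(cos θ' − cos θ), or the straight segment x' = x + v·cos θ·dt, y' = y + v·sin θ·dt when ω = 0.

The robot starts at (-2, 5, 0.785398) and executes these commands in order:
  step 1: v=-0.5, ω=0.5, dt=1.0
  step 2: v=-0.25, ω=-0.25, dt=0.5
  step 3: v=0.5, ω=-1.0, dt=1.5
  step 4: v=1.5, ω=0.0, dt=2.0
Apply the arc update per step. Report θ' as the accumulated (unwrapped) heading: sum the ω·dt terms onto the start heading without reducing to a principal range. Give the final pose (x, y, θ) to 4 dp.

step 1: θ'=1.2854 (R=-1.0000) → pose (-2.2524, 4.5744, 1.2854)
step 2: θ'=1.1604 (R=1.0000) → pose (-2.2950, 4.4570, 1.1604)
step 3: θ'=-0.3396 (R=-0.5000) → pose (-1.6700, 4.7290, -0.3396)
step 4: θ'=-0.3396 (straight) → pose (1.1587, 3.7296, -0.3396)

(1.1587, 3.7296, -0.3396)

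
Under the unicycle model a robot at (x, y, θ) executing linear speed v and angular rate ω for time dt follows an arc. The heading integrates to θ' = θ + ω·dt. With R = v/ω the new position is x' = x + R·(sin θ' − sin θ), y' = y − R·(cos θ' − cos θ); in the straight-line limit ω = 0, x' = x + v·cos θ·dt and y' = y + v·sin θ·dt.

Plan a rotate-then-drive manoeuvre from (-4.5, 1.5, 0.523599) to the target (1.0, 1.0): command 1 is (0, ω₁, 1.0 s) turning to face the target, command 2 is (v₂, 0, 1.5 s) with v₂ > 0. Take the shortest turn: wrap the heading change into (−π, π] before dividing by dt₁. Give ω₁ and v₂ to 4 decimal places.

heading to target = atan2(1−1.5, 1−-4.5) = -0.0907
Δθ = wrap(-0.0907 − 0.5236) = -0.6143; ω₁ = Δθ/dt₁ = -0.6143
distance = √((1−-4.5)² + (1−1.5)²) = 5.5227; v₂ = distance/dt₂ = 3.6818

ω₁ = -0.6143, v₂ = 3.6818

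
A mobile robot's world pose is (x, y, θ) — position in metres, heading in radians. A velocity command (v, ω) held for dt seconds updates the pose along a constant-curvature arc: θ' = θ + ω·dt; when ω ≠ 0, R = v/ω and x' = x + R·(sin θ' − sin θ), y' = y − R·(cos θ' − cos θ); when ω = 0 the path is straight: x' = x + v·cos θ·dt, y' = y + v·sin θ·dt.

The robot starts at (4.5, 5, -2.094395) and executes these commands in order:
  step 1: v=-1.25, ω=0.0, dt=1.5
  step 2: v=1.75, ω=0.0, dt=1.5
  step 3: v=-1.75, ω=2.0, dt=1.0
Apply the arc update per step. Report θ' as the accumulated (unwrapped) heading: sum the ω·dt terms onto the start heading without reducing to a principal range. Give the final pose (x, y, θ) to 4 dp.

step 1: θ'=-2.0944 (straight) → pose (5.4375, 6.6238, -2.0944)
step 2: θ'=-2.0944 (straight) → pose (4.1250, 4.3505, -2.0944)
step 3: θ'=-0.0944 (R=-0.8750) → pose (3.4497, 5.6591, -0.0944)

(3.4497, 5.6591, -0.0944)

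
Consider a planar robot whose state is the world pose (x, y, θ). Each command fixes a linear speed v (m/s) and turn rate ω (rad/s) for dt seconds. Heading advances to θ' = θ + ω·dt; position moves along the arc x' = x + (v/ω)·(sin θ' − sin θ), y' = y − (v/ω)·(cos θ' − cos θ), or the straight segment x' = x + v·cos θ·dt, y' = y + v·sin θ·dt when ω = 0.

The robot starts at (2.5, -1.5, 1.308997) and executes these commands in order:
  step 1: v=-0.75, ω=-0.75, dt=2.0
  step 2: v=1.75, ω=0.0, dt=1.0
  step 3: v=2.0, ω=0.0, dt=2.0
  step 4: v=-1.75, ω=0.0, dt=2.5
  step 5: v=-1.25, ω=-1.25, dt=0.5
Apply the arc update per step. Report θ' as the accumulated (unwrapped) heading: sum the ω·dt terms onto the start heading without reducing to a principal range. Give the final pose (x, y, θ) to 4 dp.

step 1: θ'=-0.1910 (R=1.0000) → pose (1.3442, -2.2230, -0.1910)
step 2: θ'=-0.1910 (straight) → pose (3.0624, -2.5552, -0.1910)
step 3: θ'=-0.1910 (straight) → pose (6.9897, -3.3146, -0.1910)
step 4: θ'=-0.1910 (straight) → pose (2.6942, -2.4840, -0.1910)
step 5: θ'=-0.8160 (R=1.0000) → pose (2.1557, -2.1874, -0.8160)

(2.1557, -2.1874, -0.8160)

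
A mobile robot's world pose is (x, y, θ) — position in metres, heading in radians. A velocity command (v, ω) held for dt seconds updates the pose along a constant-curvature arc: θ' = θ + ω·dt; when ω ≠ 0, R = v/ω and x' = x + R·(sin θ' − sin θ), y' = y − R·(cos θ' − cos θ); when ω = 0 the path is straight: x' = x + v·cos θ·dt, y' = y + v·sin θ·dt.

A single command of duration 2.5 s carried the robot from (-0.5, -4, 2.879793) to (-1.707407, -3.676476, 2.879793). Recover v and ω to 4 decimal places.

v = 0.5000, ω = 0.0000

Δθ = 2.879793 − 2.879793 = 0.000000
ω = Δθ/dt = 0.000000/2.5 = 0.0000
ω = 0 → v = (Δx·cos θ + Δy·sin θ)/dt = 0.5000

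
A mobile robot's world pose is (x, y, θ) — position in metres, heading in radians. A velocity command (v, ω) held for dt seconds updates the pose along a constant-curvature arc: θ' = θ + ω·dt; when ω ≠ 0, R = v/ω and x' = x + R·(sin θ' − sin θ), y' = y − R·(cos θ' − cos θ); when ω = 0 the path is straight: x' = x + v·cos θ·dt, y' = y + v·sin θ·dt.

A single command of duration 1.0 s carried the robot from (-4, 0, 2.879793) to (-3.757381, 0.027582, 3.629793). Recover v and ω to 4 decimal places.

Δθ = 3.629793 − 2.879793 = 0.750000
ω = Δθ/dt = 0.750000/1.0 = 0.7500
R = Δx/(sin θ' − sin θ) = -0.3333
v = R·ω = -0.3333·0.7500 = -0.2500

v = -0.2500, ω = 0.7500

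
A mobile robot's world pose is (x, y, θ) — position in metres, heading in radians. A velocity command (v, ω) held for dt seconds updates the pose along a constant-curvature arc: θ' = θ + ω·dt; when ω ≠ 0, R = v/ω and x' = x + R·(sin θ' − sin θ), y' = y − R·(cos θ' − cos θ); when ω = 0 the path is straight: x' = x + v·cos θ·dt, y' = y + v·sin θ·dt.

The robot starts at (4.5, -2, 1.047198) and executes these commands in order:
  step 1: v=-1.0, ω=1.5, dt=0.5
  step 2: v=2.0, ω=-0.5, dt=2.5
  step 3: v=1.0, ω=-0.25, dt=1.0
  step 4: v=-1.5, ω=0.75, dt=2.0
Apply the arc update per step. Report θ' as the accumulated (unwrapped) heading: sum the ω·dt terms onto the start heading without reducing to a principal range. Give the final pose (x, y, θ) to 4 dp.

(5.7910, -0.1217, 1.7972)

step 1: θ'=1.7972 (R=-0.6667) → pose (4.4277, -2.4830, 1.7972)
step 2: θ'=0.5472 (R=-4.0000) → pose (6.2444, 1.8309, 0.5472)
step 3: θ'=0.2972 (R=-4.0000) → pose (7.1542, 2.2396, 0.2972)
step 4: θ'=1.7972 (R=-2.0000) → pose (5.7910, -0.1217, 1.7972)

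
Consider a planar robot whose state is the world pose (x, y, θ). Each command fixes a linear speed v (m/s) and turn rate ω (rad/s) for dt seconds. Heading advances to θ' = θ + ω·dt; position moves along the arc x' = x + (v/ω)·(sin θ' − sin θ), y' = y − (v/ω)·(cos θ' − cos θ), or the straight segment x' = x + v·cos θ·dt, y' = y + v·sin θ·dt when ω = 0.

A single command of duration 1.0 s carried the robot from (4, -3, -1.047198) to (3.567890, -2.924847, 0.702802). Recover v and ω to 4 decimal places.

v = -0.5000, ω = 1.7500

Δθ = 0.702802 − -1.047198 = 1.750000
ω = Δθ/dt = 1.750000/1.0 = 1.7500
R = Δx/(sin θ' − sin θ) = -0.2857
v = R·ω = -0.2857·1.7500 = -0.5000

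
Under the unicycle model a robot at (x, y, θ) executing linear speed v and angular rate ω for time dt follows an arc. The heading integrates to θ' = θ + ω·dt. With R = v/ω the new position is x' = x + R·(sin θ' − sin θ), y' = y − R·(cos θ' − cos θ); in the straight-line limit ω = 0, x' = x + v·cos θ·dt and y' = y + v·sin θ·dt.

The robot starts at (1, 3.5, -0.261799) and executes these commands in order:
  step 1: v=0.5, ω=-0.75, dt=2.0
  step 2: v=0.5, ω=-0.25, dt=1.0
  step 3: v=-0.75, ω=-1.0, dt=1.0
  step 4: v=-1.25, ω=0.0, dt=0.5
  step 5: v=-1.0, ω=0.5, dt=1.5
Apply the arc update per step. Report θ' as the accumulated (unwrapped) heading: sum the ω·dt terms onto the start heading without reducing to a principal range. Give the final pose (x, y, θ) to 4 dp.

(3.8103, 3.4685, -2.2618)

step 1: θ'=-1.7618 (R=-0.6667) → pose (1.4820, 2.7295, -1.7618)
step 2: θ'=-2.0118 (R=-2.0000) → pose (1.3270, 2.2555, -2.0118)
step 3: θ'=-3.0118 (R=0.7500) → pose (1.9082, 2.6790, -3.0118)
step 4: θ'=-3.0118 (straight) → pose (2.5279, 2.7599, -3.0118)
step 5: θ'=-2.2618 (R=-2.0000) → pose (3.8103, 3.4685, -2.2618)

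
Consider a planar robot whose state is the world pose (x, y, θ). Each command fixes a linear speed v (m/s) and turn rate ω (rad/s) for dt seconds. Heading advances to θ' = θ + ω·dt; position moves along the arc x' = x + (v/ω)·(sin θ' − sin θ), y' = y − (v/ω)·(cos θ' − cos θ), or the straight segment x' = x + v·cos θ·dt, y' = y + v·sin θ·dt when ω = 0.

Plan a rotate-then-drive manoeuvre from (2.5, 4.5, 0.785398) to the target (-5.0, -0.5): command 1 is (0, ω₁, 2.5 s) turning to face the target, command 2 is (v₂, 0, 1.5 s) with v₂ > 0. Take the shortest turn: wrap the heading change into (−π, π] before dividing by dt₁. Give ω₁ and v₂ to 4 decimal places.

ω₁ = 1.1777, v₂ = 6.0093

heading to target = atan2(-0.5−4.5, -5−2.5) = -2.5536
Δθ = wrap(-2.5536 − 0.7854) = 2.9442; ω₁ = Δθ/dt₁ = 1.1777
distance = √((-5−2.5)² + (-0.5−4.5)²) = 9.0139; v₂ = distance/dt₂ = 6.0093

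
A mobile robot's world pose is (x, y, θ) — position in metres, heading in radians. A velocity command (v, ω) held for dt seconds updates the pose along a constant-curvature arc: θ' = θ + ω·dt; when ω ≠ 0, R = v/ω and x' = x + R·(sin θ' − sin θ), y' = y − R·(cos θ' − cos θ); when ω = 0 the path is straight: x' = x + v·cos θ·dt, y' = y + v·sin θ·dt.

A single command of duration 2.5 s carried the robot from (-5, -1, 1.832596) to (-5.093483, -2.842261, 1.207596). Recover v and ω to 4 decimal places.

Δθ = 1.207596 − 1.832596 = -0.625000
ω = Δθ/dt = -0.625000/2.5 = -0.2500
R = −Δy/(cos θ' − cos θ) = 3.0000
v = R·ω = 3.0000·-0.2500 = -0.7500

v = -0.7500, ω = -0.2500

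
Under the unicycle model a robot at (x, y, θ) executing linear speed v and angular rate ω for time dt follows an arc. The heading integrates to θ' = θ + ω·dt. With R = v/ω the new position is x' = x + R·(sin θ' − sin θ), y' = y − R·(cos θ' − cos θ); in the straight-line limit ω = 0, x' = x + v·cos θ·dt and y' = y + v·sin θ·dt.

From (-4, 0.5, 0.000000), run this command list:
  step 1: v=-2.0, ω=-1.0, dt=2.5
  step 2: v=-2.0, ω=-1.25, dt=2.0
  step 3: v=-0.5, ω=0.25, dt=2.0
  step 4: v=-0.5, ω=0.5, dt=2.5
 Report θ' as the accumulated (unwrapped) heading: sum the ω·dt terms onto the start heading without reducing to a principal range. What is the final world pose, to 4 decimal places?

step 1: θ'=-2.5000 (R=2.0000) → pose (-5.1969, 4.1023, -2.5000)
step 2: θ'=-5.0000 (R=1.6000) → pose (-2.7051, 2.3666, -5.0000)
step 3: θ'=-4.5000 (R=-2.0000) → pose (-2.7423, 1.3777, -4.5000)
step 4: θ'=-3.2500 (R=-1.0000) → pose (-1.8730, 0.5943, -3.2500)

(-1.8730, 0.5943, -3.2500)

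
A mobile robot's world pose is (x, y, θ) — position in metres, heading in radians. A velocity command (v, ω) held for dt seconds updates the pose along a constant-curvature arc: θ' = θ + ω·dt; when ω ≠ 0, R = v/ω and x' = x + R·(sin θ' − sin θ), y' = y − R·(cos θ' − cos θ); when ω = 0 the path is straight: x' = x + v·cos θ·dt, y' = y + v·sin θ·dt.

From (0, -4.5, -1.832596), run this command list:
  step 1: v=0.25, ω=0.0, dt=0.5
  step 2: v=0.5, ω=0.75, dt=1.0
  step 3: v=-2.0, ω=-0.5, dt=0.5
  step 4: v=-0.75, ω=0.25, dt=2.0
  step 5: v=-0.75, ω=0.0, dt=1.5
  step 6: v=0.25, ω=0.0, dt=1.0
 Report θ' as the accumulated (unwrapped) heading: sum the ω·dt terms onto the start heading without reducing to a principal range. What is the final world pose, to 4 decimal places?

step 1: θ'=-1.8326 (straight) → pose (-0.0324, -4.6207, -1.8326)
step 2: θ'=-1.0826 (R=0.6667) → pose (0.0228, -5.1060, -1.0826)
step 3: θ'=-1.3326 (R=4.0000) → pose (-0.3315, -4.1736, -1.3326)
step 4: θ'=-0.8326 (R=-3.0000) → pose (-1.0278, -2.8626, -0.8326)
step 5: θ'=-0.8326 (straight) → pose (-1.7849, -2.0305, -0.8326)
step 6: θ'=-0.8326 (straight) → pose (-1.6166, -2.2154, -0.8326)

(-1.6166, -2.2154, -0.8326)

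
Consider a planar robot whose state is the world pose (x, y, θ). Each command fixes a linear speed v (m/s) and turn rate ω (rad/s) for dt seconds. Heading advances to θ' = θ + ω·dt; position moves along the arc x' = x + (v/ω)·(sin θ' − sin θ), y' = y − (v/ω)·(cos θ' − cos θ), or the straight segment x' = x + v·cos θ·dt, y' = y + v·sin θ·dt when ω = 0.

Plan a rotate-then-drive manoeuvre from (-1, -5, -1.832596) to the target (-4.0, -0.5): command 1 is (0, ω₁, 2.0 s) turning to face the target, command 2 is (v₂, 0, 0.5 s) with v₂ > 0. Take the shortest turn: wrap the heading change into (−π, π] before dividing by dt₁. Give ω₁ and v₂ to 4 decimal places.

ω₁ = -1.1459, v₂ = 10.8167

heading to target = atan2(-0.5−-5, -4−-1) = 2.1588
Δθ = wrap(2.1588 − -1.8326) = -2.2918; ω₁ = Δθ/dt₁ = -1.1459
distance = √((-4−-1)² + (-0.5−-5)²) = 5.4083; v₂ = distance/dt₂ = 10.8167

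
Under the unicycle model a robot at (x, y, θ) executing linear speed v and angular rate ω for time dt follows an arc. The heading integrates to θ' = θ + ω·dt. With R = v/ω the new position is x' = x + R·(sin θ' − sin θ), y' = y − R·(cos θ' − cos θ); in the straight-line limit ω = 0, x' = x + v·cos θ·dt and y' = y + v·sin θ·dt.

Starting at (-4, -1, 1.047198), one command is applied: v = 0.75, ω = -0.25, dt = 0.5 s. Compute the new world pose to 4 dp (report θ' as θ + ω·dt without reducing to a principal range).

θ' = 1.0472 + -0.25·0.5 = 0.9222
R = v/ω = 0.75/-0.25 = -3.0000
x' = -4 + -3.0000·(sin 0.9222 − sin 1.0472) = -3.7927
y' = -1 − -3.0000·(cos 0.9222 − cos 1.0472) = -0.6878

(-3.7927, -0.6878, 0.9222)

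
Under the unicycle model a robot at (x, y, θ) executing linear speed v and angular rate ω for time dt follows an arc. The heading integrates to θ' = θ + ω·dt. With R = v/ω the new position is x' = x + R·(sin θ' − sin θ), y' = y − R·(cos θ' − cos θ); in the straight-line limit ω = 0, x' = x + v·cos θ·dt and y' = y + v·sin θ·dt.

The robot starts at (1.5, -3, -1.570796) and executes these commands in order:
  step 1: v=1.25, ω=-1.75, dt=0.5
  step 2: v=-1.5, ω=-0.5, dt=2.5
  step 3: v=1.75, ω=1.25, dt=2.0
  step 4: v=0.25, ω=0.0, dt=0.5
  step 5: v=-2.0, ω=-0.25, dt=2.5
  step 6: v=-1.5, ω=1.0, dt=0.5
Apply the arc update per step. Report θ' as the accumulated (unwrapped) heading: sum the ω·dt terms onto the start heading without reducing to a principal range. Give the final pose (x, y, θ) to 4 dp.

step 1: θ'=-2.4458 (R=-0.7143) → pose (1.2436, -3.5482, -2.4458)
step 2: θ'=-3.6958 (R=3.0000) → pose (4.7454, -3.2999, -3.6958)
step 3: θ'=-1.1958 (R=1.4000) → pose (2.7059, -5.0031, -1.1958)
step 4: θ'=-1.1958 (straight) → pose (2.7517, -5.1195, -1.1958)
step 5: θ'=-1.8208 (R=8.0000) → pose (2.4444, -0.2100, -1.8208)
step 6: θ'=-1.3208 (R=-1.5000) → pose (2.4444, 0.5322, -1.3208)

(2.4444, 0.5322, -1.3208)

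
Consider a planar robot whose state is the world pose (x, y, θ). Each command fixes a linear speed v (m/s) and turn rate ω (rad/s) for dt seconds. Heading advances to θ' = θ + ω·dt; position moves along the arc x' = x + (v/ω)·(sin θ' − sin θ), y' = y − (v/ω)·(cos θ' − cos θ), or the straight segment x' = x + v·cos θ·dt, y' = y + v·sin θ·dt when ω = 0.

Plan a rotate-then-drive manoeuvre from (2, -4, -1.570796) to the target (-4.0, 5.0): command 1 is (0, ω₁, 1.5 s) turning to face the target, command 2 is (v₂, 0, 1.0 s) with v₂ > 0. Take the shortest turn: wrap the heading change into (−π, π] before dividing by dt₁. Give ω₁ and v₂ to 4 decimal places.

heading to target = atan2(5−-4, -4−2) = 2.1588
Δθ = wrap(2.1588 − -1.5708) = -2.5536; ω₁ = Δθ/dt₁ = -1.7024
distance = √((-4−2)² + (5−-4)²) = 10.8167; v₂ = distance/dt₂ = 10.8167

ω₁ = -1.7024, v₂ = 10.8167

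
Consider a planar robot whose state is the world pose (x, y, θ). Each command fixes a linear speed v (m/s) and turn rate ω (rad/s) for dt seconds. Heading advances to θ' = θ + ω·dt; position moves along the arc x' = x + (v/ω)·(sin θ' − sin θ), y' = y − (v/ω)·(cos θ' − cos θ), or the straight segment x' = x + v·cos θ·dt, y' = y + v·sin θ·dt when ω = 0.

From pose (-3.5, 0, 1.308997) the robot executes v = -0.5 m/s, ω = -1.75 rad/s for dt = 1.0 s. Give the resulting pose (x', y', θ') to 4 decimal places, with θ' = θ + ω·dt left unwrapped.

(-3.8979, -0.1844, -0.4410)

θ' = 1.3090 + -1.75·1.0 = -0.4410
R = v/ω = -0.5/-1.75 = 0.2857
x' = -3.5 + 0.2857·(sin -0.4410 − sin 1.3090) = -3.8979
y' = 0 − 0.2857·(cos -0.4410 − cos 1.3090) = -0.1844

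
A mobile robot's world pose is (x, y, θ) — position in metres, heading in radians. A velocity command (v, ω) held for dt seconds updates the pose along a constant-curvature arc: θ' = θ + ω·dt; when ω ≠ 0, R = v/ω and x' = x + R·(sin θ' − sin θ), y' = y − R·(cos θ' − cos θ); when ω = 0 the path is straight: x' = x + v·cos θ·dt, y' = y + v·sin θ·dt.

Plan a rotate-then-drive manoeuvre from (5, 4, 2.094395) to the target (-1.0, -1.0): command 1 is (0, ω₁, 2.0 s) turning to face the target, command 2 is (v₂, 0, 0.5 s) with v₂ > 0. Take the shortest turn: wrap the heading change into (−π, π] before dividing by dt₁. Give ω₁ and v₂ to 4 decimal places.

heading to target = atan2(-1−4, -1−5) = -2.4469
Δθ = wrap(-2.4469 − 2.0944) = 1.7419; ω₁ = Δθ/dt₁ = 0.8710
distance = √((-1−5)² + (-1−4)²) = 7.8102; v₂ = distance/dt₂ = 15.6205

ω₁ = 0.8710, v₂ = 15.6205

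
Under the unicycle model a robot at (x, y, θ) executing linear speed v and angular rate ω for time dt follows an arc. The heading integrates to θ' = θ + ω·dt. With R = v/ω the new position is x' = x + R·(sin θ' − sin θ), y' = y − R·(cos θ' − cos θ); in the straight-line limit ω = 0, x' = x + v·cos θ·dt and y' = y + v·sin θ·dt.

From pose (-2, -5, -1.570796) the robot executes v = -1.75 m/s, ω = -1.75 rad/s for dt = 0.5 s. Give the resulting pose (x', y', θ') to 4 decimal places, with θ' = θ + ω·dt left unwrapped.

(-1.6410, -4.2325, -2.4458)

θ' = -1.5708 + -1.75·0.5 = -2.4458
R = v/ω = -1.75/-1.75 = 1.0000
x' = -2 + 1.0000·(sin -2.4458 − sin -1.5708) = -1.6410
y' = -5 − 1.0000·(cos -2.4458 − cos -1.5708) = -4.2325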